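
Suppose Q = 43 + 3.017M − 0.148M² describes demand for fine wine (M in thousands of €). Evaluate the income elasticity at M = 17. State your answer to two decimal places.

-0.66

At M = 17: Q = 51.5170.
dQ/dM = 3.017 − 0.296M = -2.01500.
η = (dQ/dM)·(M/Q) = -2.01500 × (17/51.5170) = -0.66.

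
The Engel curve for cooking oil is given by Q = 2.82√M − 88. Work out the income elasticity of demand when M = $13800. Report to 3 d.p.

At M = 13800: Q = 243.275.
dQ/dM = 2.82/(2√M) = 0.0120027 at this income.
η = (dQ/dM)·(M/Q) = 0.0120027 × (13800/243.275) = 0.681.

0.681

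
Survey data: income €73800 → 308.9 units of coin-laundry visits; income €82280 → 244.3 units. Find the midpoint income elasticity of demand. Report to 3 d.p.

ΔQ = 244.3 − 308.9 = -64.6; midpoint Q̄ = (308.9 + 244.3)/2 = 276.6.
ΔI = 82280 − 73800 = 8480; midpoint Ī = (73800 + 82280)/2 = 78040.
η = (ΔQ/Q̄) ÷ (ΔI/Ī) = (-64.6/276.6) ÷ (8480/78040) = -2.149.

-2.149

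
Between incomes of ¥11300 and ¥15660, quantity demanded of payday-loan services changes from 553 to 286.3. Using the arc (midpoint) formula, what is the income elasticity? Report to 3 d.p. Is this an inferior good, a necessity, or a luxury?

-1.965 (inferior good)

ΔQ = 286.3 − 553 = -266.7; midpoint Q̄ = (553 + 286.3)/2 = 419.65.
ΔI = 15660 − 11300 = 4360; midpoint Ī = (11300 + 15660)/2 = 13480.
η = (ΔQ/Q̄) ÷ (ΔI/Ī) = (-266.7/419.65) ÷ (4360/13480) = -1.965.
η < 0 ⇒ inferior good.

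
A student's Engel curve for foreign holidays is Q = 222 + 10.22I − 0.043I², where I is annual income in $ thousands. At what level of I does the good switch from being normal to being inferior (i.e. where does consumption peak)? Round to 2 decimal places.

dQ/dI = 10.22 − 0.086I.
The good is inferior where dQ/dI < 0. Setting dQ/dI = 0 gives I = 10.22 / 0.086 = 118.84.

118.84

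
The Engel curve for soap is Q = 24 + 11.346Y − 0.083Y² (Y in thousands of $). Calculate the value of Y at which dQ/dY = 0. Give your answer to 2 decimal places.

68.35

dQ/dY = 11.346 − 0.166Y.
The good is inferior where dQ/dY < 0. Setting dQ/dY = 0 gives Y = 11.346 / 0.166 = 68.35.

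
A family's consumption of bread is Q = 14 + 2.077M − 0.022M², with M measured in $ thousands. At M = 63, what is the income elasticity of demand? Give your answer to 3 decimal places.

At M = 63: Q = 57.5330.
dQ/dM = 2.077 − 0.044M = -0.69500.
η = (dQ/dM)·(M/Q) = -0.69500 × (63/57.5330) = -0.761.

-0.761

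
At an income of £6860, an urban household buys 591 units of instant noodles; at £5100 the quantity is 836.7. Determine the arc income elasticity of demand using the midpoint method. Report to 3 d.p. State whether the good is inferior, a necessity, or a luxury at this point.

ΔQ = 836.7 − 591 = 245.7; midpoint Q̄ = (591 + 836.7)/2 = 713.85.
ΔI = 5100 − 6860 = -1760; midpoint Ī = (6860 + 5100)/2 = 5980.
η = (ΔQ/Q̄) ÷ (ΔI/Ī) = (245.7/713.85) ÷ (-1760/5980) = -1.169.
η < 0 ⇒ inferior good.

-1.169 (inferior good)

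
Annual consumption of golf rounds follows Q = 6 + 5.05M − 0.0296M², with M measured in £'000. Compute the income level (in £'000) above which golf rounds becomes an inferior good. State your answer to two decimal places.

dQ/dM = 5.05 − 0.0592M.
The good is inferior where dQ/dM < 0. Setting dQ/dM = 0 gives M = 5.05 / 0.0592 = 85.30.

85.30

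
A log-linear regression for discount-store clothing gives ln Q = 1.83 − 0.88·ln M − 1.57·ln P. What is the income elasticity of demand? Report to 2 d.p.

-0.88

In a log-linear demand, the coefficient on ln M is the income elasticity.
So η = -0.88.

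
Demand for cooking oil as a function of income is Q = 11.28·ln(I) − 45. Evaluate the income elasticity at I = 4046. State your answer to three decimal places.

0.232

At I = 4046: Q = 48.686.
dQ/dI = 11.28/I = 0.00278794 at this income.
η = (dQ/dI)·(I/Q) = 0.00278794 × (4046/48.686) = 0.232.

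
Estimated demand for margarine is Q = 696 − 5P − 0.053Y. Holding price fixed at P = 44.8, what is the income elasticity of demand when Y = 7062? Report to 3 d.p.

At P = 44.8, Y = 7062: Q = 97.714.
Holding P constant, ∂Q/∂Y = −0.053.
η_Y = (∂Q/∂Y)·(Y/Q) = -0.053 × (7062/97.714) = -3.830.

-3.830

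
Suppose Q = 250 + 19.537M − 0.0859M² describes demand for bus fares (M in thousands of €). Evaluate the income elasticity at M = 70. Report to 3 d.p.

0.439

At M = 70: Q = 1196.6800.
dQ/dM = 19.537 − 0.1718M = 7.51100.
η = (dQ/dM)·(M/Q) = 7.51100 × (70/1196.6800) = 0.439.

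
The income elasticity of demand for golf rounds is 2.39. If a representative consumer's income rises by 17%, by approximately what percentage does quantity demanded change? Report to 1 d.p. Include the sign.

40.6%

%ΔQ ≈ η × %ΔI = 2.39 × 17% = 40.6%.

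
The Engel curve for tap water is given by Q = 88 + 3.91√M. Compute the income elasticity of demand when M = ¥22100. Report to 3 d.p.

At M = 22100: Q = 669.263.
dQ/dM = 3.91/(2√M) = 0.0131508 at this income.
η = (dQ/dM)·(M/Q) = 0.0131508 × (22100/669.263) = 0.434.

0.434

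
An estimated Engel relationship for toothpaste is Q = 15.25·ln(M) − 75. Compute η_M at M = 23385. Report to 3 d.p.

At M = 23385: Q = 78.413.
dQ/dM = 15.25/M = 0.000652127 at this income.
η = (dQ/dM)·(M/Q) = 0.000652127 × (23385/78.413) = 0.194.

0.194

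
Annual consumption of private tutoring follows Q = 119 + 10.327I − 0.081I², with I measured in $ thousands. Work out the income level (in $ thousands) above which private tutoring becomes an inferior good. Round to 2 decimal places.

dQ/dI = 10.327 − 0.162I.
The good is inferior where dQ/dI < 0. Setting dQ/dI = 0 gives I = 10.327 / 0.162 = 63.75.

63.75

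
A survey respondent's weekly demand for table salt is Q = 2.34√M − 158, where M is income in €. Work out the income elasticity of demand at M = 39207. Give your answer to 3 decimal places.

At M = 39207: Q = 305.338.
dQ/dM = 2.34/(2√M) = 0.00590886 at this income.
η = (dQ/dM)·(M/Q) = 0.00590886 × (39207/305.338) = 0.759.

0.759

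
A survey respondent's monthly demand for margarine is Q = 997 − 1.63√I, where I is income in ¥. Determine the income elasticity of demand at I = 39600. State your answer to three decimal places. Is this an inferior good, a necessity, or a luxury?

-0.241 (inferior good)

At I = 39600: Q = 672.634.
dQ/dI = -1.63/(2√I) = -0.00409553 at this income.
η = (dQ/dI)·(I/Q) = -0.00409553 × (39600/672.634) = -0.241.
Since η < 0, the good is an inferior good.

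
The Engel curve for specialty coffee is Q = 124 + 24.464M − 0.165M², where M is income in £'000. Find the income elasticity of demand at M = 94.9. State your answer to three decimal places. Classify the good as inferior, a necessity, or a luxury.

-0.678 (inferior good)

At M = 94.9: Q = 959.6420.
dQ/dM = 24.464 − 0.33M = -6.85300.
η = (dQ/dM)·(M/Q) = -6.85300 × (94.9/959.6420) = -0.678.
η < 0 ⇒ inferior good.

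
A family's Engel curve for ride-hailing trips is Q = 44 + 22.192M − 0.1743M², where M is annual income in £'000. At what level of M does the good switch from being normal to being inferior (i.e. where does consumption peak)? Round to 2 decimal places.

63.66

dQ/dM = 22.192 − 0.3486M.
The good is inferior where dQ/dM < 0. Setting dQ/dM = 0 gives M = 22.192 / 0.3486 = 63.66.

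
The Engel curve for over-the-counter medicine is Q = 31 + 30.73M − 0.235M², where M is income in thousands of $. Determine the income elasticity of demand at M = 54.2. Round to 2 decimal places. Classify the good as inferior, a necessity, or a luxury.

0.28 (necessity)

At M = 54.2: Q = 1006.2206.
dQ/dM = 30.73 − 0.47M = 5.25600.
η = (dQ/dM)·(M/Q) = 5.25600 × (54.2/1006.2206) = 0.28.
0 < η < 1 ⇒ necessity.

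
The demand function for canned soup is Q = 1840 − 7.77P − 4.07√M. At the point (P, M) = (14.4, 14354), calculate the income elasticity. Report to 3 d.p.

At P = 14.4, M = 14354: Q = 1240.493.
Holding P constant, ∂Q/∂M = -4.07/(2√M) = -0.0169855.
η_M = (∂Q/∂M)·(M/Q) = -0.0169855 × (14354/1240.493) = -0.197.

-0.197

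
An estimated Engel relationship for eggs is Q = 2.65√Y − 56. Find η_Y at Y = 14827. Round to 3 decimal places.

0.605

At Y = 14827: Q = 266.680.
dQ/dY = 2.65/(2√Y) = 0.0108815 at this income.
η = (dQ/dY)·(Y/Q) = 0.0108815 × (14827/266.680) = 0.605.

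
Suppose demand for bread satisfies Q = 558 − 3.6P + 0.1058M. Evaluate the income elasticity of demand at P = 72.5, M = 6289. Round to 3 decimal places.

0.691

At P = 72.5, M = 6289: Q = 962.376.
Holding P constant, ∂Q/∂M = 0.1058.
η_M = (∂Q/∂M)·(M/Q) = 0.1058 × (6289/962.376) = 0.691.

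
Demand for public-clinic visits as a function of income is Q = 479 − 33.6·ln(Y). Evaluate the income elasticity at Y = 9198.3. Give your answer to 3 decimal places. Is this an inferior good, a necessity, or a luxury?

-0.195 (inferior good)

At Y = 9198.3: Q = 172.340.
dQ/dY = -33.6/Y = -0.00365285 at this income.
η = (dQ/dY)·(Y/Q) = -0.00365285 × (9198.3/172.340) = -0.195.
Since η < 0, the good is an inferior good.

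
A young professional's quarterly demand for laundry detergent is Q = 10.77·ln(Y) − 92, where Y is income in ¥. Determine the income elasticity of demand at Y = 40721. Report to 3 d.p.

At Y = 40721: Q = 22.318.
dQ/dY = 10.77/Y = 0.000264483 at this income.
η = (dQ/dY)·(Y/Q) = 0.000264483 × (40721/22.318) = 0.483.

0.483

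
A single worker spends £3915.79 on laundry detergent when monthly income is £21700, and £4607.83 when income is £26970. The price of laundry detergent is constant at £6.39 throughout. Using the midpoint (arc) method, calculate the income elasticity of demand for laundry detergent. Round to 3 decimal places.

0.750

With a constant price, Q₁ = 3915.79/6.39 = 612.800 and Q₂ = 4607.83/6.39 = 721.100 (equivalently, work directly with expenditure since P cancels).
Midpoint %ΔQ = (4607.83 − 3915.79)/4261.81 = 0.16238; midpoint %ΔI = (26970 − 21700)/24335 = 0.21656.
η = 0.16238 / 0.21656 = 0.750.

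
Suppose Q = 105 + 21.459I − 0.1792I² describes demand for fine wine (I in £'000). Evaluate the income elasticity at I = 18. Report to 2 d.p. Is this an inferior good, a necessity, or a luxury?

At I = 18: Q = 433.2012.
dQ/dI = 21.459 − 0.3584I = 15.00780.
η = (dQ/dI)·(I/Q) = 15.00780 × (18/433.2012) = 0.62.
0 < η < 1 ⇒ necessity.

0.62 (necessity)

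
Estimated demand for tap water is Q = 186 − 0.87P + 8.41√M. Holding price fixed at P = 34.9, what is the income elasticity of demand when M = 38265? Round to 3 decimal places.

At P = 34.9, M = 38265: Q = 1800.754.
Holding P constant, ∂Q/∂M = 8.41/(2√M) = 0.0214964.
η_M = (∂Q/∂M)·(M/Q) = 0.0214964 × (38265/1800.754) = 0.457.

0.457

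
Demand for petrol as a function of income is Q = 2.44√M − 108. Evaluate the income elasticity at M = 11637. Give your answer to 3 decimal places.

At M = 11637: Q = 155.215.
dQ/dM = 2.44/(2√M) = 0.0113094 at this income.
η = (dQ/dM)·(M/Q) = 0.0113094 × (11637/155.215) = 0.848.

0.848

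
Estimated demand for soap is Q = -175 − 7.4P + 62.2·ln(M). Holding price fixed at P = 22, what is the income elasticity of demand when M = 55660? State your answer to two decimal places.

At P = 22, M = 55660: Q = 341.860.
Holding P constant, ∂Q/∂M = 62.2/M = 0.0011175.
η_M = (∂Q/∂M)·(M/Q) = 0.0011175 × (55660/341.860) = 0.18.

0.18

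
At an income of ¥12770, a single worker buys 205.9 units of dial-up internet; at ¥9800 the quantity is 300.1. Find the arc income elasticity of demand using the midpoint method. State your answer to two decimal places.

-1.41

ΔQ = 300.1 − 205.9 = 94.2; midpoint Q̄ = (205.9 + 300.1)/2 = 253.
ΔI = 9800 − 12770 = -2970; midpoint Ī = (12770 + 9800)/2 = 11285.
η = (ΔQ/Q̄) ÷ (ΔI/Ī) = (94.2/253) ÷ (-2970/11285) = -1.41.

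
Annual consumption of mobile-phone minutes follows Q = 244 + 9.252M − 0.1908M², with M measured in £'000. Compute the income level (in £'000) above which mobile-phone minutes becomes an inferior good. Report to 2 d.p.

24.25

dQ/dM = 9.252 − 0.3816M.
The good is inferior where dQ/dM < 0. Setting dQ/dM = 0 gives M = 9.252 / 0.3816 = 24.25.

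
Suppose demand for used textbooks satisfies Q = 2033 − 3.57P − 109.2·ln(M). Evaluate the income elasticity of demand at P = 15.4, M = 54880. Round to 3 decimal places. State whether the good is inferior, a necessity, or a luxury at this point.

-0.139 (inferior good)

At P = 15.4, M = 54880: Q = 786.333.
Holding P constant, ∂Q/∂M = -109.2/M = -0.0019898.
η_M = (∂Q/∂M)·(M/Q) = -0.0019898 × (54880/786.333) = -0.139.
Since η < 0, this is an inferior good.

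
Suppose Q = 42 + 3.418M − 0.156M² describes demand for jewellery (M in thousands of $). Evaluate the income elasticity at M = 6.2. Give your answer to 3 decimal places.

At M = 6.2: Q = 57.1950.
dQ/dM = 3.418 − 0.312M = 1.48360.
η = (dQ/dM)·(M/Q) = 1.48360 × (6.2/57.1950) = 0.161.

0.161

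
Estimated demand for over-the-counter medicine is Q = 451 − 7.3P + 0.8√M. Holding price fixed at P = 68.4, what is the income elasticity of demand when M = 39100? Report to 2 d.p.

0.72

At P = 68.4, M = 39100: Q = 109.870.
Holding P constant, ∂Q/∂M = 0.8/(2√M) = 0.00202289.
η_M = (∂Q/∂M)·(M/Q) = 0.00202289 × (39100/109.870) = 0.72.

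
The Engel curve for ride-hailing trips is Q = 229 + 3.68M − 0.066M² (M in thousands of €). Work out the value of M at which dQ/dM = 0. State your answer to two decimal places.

27.88

dQ/dM = 3.68 − 0.132M.
The good is inferior where dQ/dM < 0. Setting dQ/dM = 0 gives M = 3.68 / 0.132 = 27.88.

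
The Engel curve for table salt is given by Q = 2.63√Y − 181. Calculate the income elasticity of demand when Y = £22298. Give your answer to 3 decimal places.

0.927

At Y = 22298: Q = 211.725.
dQ/dY = 2.63/(2√Y) = 0.00880629 at this income.
η = (dQ/dY)·(Y/Q) = 0.00880629 × (22298/211.725) = 0.927.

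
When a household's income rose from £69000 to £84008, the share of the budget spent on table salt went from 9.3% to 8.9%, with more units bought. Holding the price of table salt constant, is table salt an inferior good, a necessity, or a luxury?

necessity

Quantity rises but the budget share falls as income rises, so 0 < η < 1.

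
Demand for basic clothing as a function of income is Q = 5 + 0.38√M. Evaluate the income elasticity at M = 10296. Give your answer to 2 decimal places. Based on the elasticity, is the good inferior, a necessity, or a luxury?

At M = 10296: Q = 43.558.
dQ/dM = 0.38/(2√M) = 0.00187249 at this income.
η = (dQ/dM)·(M/Q) = 0.00187249 × (10296/43.558) = 0.44.
Since 0 < η < 1, the good is a necessity.

0.44 (necessity)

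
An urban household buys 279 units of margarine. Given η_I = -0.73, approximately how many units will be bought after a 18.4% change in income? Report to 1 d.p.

%ΔQ ≈ η × %ΔI = -0.73 × 18.4% = -13.432%.
New Q ≈ 279 × (1 − 0.13432) = 241.5.

241.5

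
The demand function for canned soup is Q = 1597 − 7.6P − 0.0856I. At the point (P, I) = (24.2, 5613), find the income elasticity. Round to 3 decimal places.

-0.515

At P = 24.2, I = 5613: Q = 932.607.
Holding P constant, ∂Q/∂I = −0.0856.
η_I = (∂Q/∂I)·(I/Q) = -0.0856 × (5613/932.607) = -0.515.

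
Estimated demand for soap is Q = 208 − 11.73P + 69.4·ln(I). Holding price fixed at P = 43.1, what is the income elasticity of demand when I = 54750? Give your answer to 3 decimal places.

At P = 43.1, I = 54750: Q = 459.628.
Holding P constant, ∂Q/∂I = 69.4/I = 0.00126758.
η_I = (∂Q/∂I)·(I/Q) = 0.00126758 × (54750/459.628) = 0.151.

0.151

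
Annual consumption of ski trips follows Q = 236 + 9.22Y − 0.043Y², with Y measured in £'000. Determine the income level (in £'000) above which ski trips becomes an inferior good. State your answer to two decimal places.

dQ/dY = 9.22 − 0.086Y.
The good is inferior where dQ/dY < 0. Setting dQ/dY = 0 gives Y = 9.22 / 0.086 = 107.21.

107.21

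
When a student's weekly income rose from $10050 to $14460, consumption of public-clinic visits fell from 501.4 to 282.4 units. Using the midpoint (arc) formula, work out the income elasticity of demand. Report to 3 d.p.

-1.553

ΔQ = 282.4 − 501.4 = -219; midpoint Q̄ = (501.4 + 282.4)/2 = 391.9.
ΔI = 14460 − 10050 = 4410; midpoint Ī = (10050 + 14460)/2 = 12255.
η = (ΔQ/Q̄) ÷ (ΔI/Ī) = (-219/391.9) ÷ (4410/12255) = -1.553.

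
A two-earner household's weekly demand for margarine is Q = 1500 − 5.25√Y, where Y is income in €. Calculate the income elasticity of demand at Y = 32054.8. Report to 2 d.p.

-0.84

At Y = 32054.8: Q = 560.048.
dQ/dY = -5.25/(2√Y) = -0.0146616 at this income.
η = (dQ/dY)·(Y/Q) = -0.0146616 × (32054.8/560.048) = -0.84.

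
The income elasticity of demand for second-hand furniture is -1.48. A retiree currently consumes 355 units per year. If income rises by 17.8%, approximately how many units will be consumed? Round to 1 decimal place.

%ΔQ ≈ η × %ΔI = -1.48 × 17.8% = -26.344%.
New Q ≈ 355 × (1 − 0.26344) = 261.5.

261.5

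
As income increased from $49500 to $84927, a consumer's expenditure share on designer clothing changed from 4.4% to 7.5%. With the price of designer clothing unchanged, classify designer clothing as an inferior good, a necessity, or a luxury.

The budget share rises as income rises, so η > 1.

luxury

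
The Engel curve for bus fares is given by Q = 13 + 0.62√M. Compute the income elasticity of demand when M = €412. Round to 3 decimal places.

At M = 412: Q = 25.585.
dQ/dM = 0.62/(2√M) = 0.0152726 at this income.
η = (dQ/dM)·(M/Q) = 0.0152726 × (412/25.585) = 0.246.

0.246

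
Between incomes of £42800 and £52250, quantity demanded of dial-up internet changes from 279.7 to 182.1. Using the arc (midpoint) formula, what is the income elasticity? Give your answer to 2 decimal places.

ΔQ = 182.1 − 279.7 = -97.6; midpoint Q̄ = (279.7 + 182.1)/2 = 230.9.
ΔI = 52250 − 42800 = 9450; midpoint Ī = (42800 + 52250)/2 = 47525.
η = (ΔQ/Q̄) ÷ (ΔI/Ī) = (-97.6/230.9) ÷ (9450/47525) = -2.13.

-2.13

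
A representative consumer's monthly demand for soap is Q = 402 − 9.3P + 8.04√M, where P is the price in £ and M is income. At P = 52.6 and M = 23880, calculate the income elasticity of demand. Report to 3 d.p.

0.538

At P = 52.6, M = 23880: Q = 1155.254.
Holding P constant, ∂Q/∂M = 8.04/(2√M) = 0.0260141.
η_M = (∂Q/∂M)·(M/Q) = 0.0260141 × (23880/1155.254) = 0.538.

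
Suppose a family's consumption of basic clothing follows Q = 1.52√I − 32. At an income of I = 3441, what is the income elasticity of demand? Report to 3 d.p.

At I = 3441: Q = 57.163.
dQ/dI = 1.52/(2√I) = 0.012956 at this income.
η = (dQ/dI)·(I/Q) = 0.012956 × (3441/57.163) = 0.780.

0.780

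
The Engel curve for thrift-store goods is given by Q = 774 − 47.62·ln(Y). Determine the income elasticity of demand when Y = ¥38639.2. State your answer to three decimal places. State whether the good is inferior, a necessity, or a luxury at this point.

-0.176 (inferior good)

At Y = 38639.2: Q = 271.036.
dQ/dY = -47.62/Y = -0.00123243 at this income.
η = (dQ/dY)·(Y/Q) = -0.00123243 × (38639.2/271.036) = -0.176.
Since η < 0, the good is an inferior good.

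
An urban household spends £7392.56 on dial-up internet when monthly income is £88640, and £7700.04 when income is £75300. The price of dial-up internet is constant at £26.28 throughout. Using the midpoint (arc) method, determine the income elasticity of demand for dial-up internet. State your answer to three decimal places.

-0.250

With a constant price, Q₁ = 7392.56/26.28 = 281.300 and Q₂ = 7700.04/26.28 = 293.000 (equivalently, work directly with expenditure since P cancels).
Midpoint %ΔQ = (7700.04 − 7392.56)/7546.30 = 0.04075; midpoint %ΔI = (75300 − 88640)/81970 = -0.16274.
η = 0.04075 / -0.16274 = -0.250.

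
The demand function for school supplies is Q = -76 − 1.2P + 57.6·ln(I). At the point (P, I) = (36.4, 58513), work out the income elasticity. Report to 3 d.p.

0.112

At P = 36.4, I = 58513: Q = 512.595.
Holding P constant, ∂Q/∂I = 57.6/I = 0.000984397.
η_I = (∂Q/∂I)·(I/Q) = 0.000984397 × (58513/512.595) = 0.112.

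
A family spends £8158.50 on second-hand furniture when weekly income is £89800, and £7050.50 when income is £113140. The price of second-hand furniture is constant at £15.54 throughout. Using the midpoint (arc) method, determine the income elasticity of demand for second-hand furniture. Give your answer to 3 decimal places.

-0.633

With a constant price, Q₁ = 8158.50/15.54 = 525.000 and Q₂ = 7050.50/15.54 = 453.700 (equivalently, work directly with expenditure since P cancels).
Midpoint %ΔQ = (7050.50 − 8158.50)/7604.50 = -0.14570; midpoint %ΔI = (113140 − 89800)/101470 = 0.23002.
η = -0.14570 / 0.23002 = -0.633.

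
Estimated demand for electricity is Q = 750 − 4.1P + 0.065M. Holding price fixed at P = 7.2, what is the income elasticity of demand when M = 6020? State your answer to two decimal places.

0.35

At P = 7.2, M = 6020: Q = 1111.780.
Holding P constant, ∂Q/∂M = 0.065.
η_M = (∂Q/∂M)·(M/Q) = 0.065 × (6020/1111.780) = 0.35.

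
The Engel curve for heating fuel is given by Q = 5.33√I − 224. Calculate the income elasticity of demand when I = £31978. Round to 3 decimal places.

At I = 31978: Q = 729.132.
dQ/dI = 5.33/(2√I) = 0.0149029 at this income.
η = (dQ/dI)·(I/Q) = 0.0149029 × (31978/729.132) = 0.654.

0.654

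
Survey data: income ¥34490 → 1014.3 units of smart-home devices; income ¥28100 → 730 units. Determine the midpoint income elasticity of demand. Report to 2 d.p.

1.60

ΔQ = 730 − 1014.3 = -284.3; midpoint Q̄ = (1014.3 + 730)/2 = 872.15.
ΔI = 28100 − 34490 = -6390; midpoint Ī = (34490 + 28100)/2 = 31295.
η = (ΔQ/Q̄) ÷ (ΔI/Ī) = (-284.3/872.15) ÷ (-6390/31295) = 1.60.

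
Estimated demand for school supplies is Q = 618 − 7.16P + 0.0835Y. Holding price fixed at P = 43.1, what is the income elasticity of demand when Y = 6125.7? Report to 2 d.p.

0.62

At P = 43.1, Y = 6125.7: Q = 820.900.
Holding P constant, ∂Q/∂Y = 0.0835.
η_Y = (∂Q/∂Y)·(Y/Q) = 0.0835 × (6125.7/820.900) = 0.62.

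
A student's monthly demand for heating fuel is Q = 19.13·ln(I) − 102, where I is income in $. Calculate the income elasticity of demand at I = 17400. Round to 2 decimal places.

At I = 17400: Q = 84.790.
dQ/dI = 19.13/I = 0.00109943 at this income.
η = (dQ/dI)·(I/Q) = 0.00109943 × (17400/84.790) = 0.23.

0.23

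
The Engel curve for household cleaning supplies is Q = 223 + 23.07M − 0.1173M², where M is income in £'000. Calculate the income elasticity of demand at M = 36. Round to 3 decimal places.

0.584

At M = 36: Q = 901.4992.
dQ/dM = 23.07 − 0.2346M = 14.62440.
η = (dQ/dM)·(M/Q) = 14.62440 × (36/901.4992) = 0.584.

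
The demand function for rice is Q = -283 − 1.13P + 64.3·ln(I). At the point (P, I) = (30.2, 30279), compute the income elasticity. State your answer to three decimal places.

At P = 30.2, I = 30279: Q = 346.335.
Holding P constant, ∂Q/∂I = 64.3/I = 0.00212358.
η_I = (∂Q/∂I)·(I/Q) = 0.00212358 × (30279/346.335) = 0.186.

0.186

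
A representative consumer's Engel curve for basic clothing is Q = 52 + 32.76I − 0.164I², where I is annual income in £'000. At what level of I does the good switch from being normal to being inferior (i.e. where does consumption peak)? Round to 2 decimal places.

99.88

dQ/dI = 32.76 − 0.328I.
The good is inferior where dQ/dI < 0. Setting dQ/dI = 0 gives I = 32.76 / 0.328 = 99.88.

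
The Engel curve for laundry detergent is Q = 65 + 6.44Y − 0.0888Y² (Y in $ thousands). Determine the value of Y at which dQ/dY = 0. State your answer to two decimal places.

36.26

dQ/dY = 6.44 − 0.1776Y.
The good is inferior where dQ/dY < 0. Setting dQ/dY = 0 gives Y = 6.44 / 0.1776 = 36.26.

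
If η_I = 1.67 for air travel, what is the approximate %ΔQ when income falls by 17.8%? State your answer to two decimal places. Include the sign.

-29.73%

%ΔQ ≈ η × %ΔI = 1.67 × (-17.8%) = -29.73%.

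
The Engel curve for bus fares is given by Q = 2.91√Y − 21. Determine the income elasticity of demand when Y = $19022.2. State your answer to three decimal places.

0.528

At Y = 19022.2: Q = 380.350.
dQ/dY = 2.91/(2√Y) = 0.0105495 at this income.
η = (dQ/dY)·(Y/Q) = 0.0105495 × (19022.2/380.350) = 0.528.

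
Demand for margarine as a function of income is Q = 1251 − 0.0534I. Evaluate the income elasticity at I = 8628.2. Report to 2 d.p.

-0.58

At I = 8628.2: Q = 790.254.
dQ/dI = −0.0534.
η = (dQ/dI)·(I/Q) = -0.0534 × (8628.2/790.254) = -0.58.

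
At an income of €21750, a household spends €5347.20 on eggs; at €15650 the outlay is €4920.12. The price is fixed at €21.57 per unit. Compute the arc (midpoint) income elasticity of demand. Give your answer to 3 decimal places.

With a constant price, Q₁ = 5347.20/21.57 = 247.900 and Q₂ = 4920.12/21.57 = 228.100 (equivalently, work directly with expenditure since P cancels).
Midpoint %ΔQ = (4920.12 − 5347.20)/5133.66 = -0.08319; midpoint %ΔI = (15650 − 21750)/18700 = -0.32620.
η = -0.08319 / -0.32620 = 0.255.

0.255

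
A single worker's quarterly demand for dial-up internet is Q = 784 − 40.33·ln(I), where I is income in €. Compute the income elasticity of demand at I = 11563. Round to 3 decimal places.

-0.099

At I = 11563: Q = 406.690.
dQ/dI = -40.33/I = -0.00348785 at this income.
η = (dQ/dI)·(I/Q) = -0.00348785 × (11563/406.690) = -0.099.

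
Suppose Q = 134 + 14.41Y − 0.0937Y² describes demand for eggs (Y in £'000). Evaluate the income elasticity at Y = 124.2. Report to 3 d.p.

-2.302

At Y = 124.2: Q = 478.3395.
dQ/dY = 14.41 − 0.1874Y = -8.86508.
η = (dQ/dY)·(Y/Q) = -8.86508 × (124.2/478.3395) = -2.302.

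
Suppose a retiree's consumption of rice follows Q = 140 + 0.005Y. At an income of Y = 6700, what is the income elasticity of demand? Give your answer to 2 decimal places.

At Y = 6700: Q = 173.500.
dQ/dY = 0.005.
η = (dQ/dY)·(Y/Q) = 0.005 × (6700/173.500) = 0.19.

0.19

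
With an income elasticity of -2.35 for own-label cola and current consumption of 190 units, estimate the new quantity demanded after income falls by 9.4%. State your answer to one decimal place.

%ΔQ ≈ η × %ΔI = -2.35 × (-9.4%) = 22.09%.
New Q ≈ 190 × (1 + 0.2209) = 232.0.

232.0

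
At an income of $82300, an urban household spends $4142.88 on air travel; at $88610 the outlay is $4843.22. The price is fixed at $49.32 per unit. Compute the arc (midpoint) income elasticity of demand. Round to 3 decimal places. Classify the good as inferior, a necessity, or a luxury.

With a constant price, Q₁ = 4142.88/49.32 = 84.000 and Q₂ = 4843.22/49.32 = 98.200 (equivalently, work directly with expenditure since P cancels).
Midpoint %ΔQ = (4843.22 − 4142.88)/4493.05 = 0.15587; midpoint %ΔI = (88610 − 82300)/85455 = 0.07384.
η = 0.15587 / 0.07384 = 2.111.
η > 1 ⇒ luxury.

2.111 (luxury)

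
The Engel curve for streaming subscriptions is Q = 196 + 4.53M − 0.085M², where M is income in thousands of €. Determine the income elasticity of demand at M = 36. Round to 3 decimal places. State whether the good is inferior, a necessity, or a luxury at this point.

At M = 36: Q = 248.9200.
dQ/dM = 4.53 − 0.17M = -1.59000.
η = (dQ/dM)·(M/Q) = -1.59000 × (36/248.9200) = -0.230.
η < 0 ⇒ inferior good.

-0.230 (inferior good)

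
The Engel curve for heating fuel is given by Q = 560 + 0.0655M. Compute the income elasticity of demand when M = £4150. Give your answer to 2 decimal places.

0.33

At M = 4150: Q = 831.825.
dQ/dM = 0.0655.
η = (dQ/dM)·(M/Q) = 0.0655 × (4150/831.825) = 0.33.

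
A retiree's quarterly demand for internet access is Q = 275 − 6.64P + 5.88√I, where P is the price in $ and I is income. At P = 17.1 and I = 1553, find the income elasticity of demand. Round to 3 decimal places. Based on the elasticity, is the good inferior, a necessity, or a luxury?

At P = 17.1, I = 1553: Q = 393.176.
Holding P constant, ∂Q/∂I = 5.88/(2√I) = 0.0746039.
η_I = (∂Q/∂I)·(I/Q) = 0.0746039 × (1553/393.176) = 0.295.
Since 0 < η < 1, this is a necessity.

0.295 (necessity)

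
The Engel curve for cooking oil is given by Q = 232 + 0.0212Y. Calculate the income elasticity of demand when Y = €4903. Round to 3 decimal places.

At Y = 4903: Q = 335.944.
dQ/dY = 0.0212.
η = (dQ/dY)·(Y/Q) = 0.0212 × (4903/335.944) = 0.309.

0.309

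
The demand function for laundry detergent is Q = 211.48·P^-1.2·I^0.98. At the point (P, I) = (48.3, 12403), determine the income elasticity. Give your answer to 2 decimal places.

For a multiplicative demand Q = A·P^α·I^β, the income elasticity is β everywhere.
Here β = 0.98, so η = 0.98.

0.98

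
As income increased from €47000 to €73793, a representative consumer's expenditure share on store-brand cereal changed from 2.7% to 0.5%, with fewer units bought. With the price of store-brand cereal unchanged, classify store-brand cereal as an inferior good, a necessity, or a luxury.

inferior good

Quantity demanded falls as income rises, so η < 0.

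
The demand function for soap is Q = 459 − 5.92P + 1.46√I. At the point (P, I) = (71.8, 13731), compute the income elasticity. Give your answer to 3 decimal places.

At P = 71.8, I = 13731: Q = 205.026.
Holding P constant, ∂Q/∂I = 1.46/(2√I) = 0.00622977.
η_I = (∂Q/∂I)·(I/Q) = 0.00622977 × (13731/205.026) = 0.417.

0.417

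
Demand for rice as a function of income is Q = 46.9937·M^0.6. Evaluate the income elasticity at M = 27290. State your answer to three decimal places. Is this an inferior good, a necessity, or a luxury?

For Q = A·M^β the income elasticity is constant and equal to β.
Here β = 0.6, so η = 0.600.
Since 0 < η < 1, the good is a necessity.

0.600 (necessity)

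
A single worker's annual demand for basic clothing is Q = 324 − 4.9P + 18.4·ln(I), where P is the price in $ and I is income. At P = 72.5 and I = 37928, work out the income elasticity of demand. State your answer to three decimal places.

At P = 72.5, I = 37928: Q = 162.749.
Holding P constant, ∂Q/∂I = 18.4/I = 0.00048513.
η_I = (∂Q/∂I)·(I/Q) = 0.00048513 × (37928/162.749) = 0.113.

0.113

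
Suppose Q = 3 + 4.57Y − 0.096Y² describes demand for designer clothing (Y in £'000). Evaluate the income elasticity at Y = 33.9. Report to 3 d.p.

-1.381

At Y = 33.9: Q = 47.5988.
dQ/dY = 4.57 − 0.192Y = -1.93880.
η = (dQ/dY)·(Y/Q) = -1.93880 × (33.9/47.5988) = -1.381.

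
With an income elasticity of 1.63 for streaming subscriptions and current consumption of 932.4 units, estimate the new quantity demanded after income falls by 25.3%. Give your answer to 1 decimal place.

%ΔQ ≈ η × %ΔI = 1.63 × (-25.3%) = -41.239%.
New Q ≈ 932.4 × (1 − 0.41239) = 547.9.

547.9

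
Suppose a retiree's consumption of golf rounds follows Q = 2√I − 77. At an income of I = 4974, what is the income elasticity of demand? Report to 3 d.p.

At I = 4974: Q = 64.053.
dQ/dI = 2/(2√I) = 0.014179 at this income.
η = (dQ/dI)·(I/Q) = 0.014179 × (4974/64.053) = 1.101.

1.101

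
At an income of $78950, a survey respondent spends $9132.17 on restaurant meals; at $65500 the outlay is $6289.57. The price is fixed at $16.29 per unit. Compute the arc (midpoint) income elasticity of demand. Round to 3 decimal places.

With a constant price, Q₁ = 9132.17/16.29 = 560.600 and Q₂ = 6289.57/16.29 = 386.100 (equivalently, work directly with expenditure since P cancels).
Midpoint %ΔQ = (6289.57 − 9132.17)/7710.87 = -0.36865; midpoint %ΔI = (65500 − 78950)/72225 = -0.18622.
η = -0.36865 / -0.18622 = 1.980.

1.980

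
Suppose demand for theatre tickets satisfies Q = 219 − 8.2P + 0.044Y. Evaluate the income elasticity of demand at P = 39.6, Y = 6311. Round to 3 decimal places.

1.615

At P = 39.6, Y = 6311: Q = 171.964.
Holding P constant, ∂Q/∂Y = 0.044.
η_Y = (∂Q/∂Y)·(Y/Q) = 0.044 × (6311/171.964) = 1.615.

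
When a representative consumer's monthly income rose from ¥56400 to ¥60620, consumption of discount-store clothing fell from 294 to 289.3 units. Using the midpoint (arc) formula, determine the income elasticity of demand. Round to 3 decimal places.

-0.223

ΔQ = 289.3 − 294 = -4.7; midpoint Q̄ = (294 + 289.3)/2 = 291.65.
ΔI = 60620 − 56400 = 4220; midpoint Ī = (56400 + 60620)/2 = 58510.
η = (ΔQ/Q̄) ÷ (ΔI/Ī) = (-4.7/291.65) ÷ (4220/58510) = -0.223.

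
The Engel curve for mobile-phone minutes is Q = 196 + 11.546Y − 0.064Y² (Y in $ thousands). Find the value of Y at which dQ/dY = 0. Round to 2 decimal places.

dQ/dY = 11.546 − 0.128Y.
The good is inferior where dQ/dY < 0. Setting dQ/dY = 0 gives Y = 11.546 / 0.128 = 90.20.

90.20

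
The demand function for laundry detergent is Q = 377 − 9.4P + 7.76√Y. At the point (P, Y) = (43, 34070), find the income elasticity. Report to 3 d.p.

At P = 43, Y = 34070: Q = 1405.146.
Holding P constant, ∂Q/∂Y = 7.76/(2√Y) = 0.0210206.
η_Y = (∂Q/∂Y)·(Y/Q) = 0.0210206 × (34070/1405.146) = 0.510.

0.510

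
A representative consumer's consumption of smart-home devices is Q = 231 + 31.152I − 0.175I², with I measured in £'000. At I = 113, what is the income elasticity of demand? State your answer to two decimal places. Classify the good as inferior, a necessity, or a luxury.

At I = 113: Q = 1516.6010.
dQ/dI = 31.152 − 0.35I = -8.39800.
η = (dQ/dI)·(I/Q) = -8.39800 × (113/1516.6010) = -0.63.
η < 0 ⇒ inferior good.

-0.63 (inferior good)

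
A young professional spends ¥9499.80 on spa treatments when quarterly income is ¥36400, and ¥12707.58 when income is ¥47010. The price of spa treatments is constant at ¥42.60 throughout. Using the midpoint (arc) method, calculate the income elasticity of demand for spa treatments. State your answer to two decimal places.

1.14

With a constant price, Q₁ = 9499.80/42.60 = 223.000 and Q₂ = 12707.58/42.60 = 298.300 (equivalently, work directly with expenditure since P cancels).
Midpoint %ΔQ = (12707.58 − 9499.80)/11103.69 = 0.28889; midpoint %ΔI = (47010 − 36400)/41705 = 0.25441.
η = 0.28889 / 0.25441 = 1.14.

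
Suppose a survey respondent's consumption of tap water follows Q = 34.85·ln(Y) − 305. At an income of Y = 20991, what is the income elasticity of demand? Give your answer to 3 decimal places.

0.833

At Y = 20991: Q = 41.822.
dQ/dY = 34.85/Y = 0.00166024 at this income.
η = (dQ/dY)·(Y/Q) = 0.00166024 × (20991/41.822) = 0.833.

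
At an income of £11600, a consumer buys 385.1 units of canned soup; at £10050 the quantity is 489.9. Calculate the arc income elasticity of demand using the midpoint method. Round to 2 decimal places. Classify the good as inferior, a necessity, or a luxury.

-1.67 (inferior good)

ΔQ = 489.9 − 385.1 = 104.8; midpoint Q̄ = (385.1 + 489.9)/2 = 437.5.
ΔI = 10050 − 11600 = -1550; midpoint Ī = (11600 + 10050)/2 = 10825.
η = (ΔQ/Q̄) ÷ (ΔI/Ī) = (104.8/437.5) ÷ (-1550/10825) = -1.67.
η < 0 ⇒ inferior good.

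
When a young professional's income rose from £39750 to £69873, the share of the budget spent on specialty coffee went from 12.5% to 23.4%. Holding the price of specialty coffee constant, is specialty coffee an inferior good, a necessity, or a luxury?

luxury

The budget share rises as income rises, so η > 1.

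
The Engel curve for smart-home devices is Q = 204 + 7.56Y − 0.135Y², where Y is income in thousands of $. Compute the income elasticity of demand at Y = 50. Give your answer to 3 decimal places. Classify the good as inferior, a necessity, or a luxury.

At Y = 50: Q = 244.5000.
dQ/dY = 7.56 − 0.27Y = -5.94000.
η = (dQ/dY)·(Y/Q) = -5.94000 × (50/244.5000) = -1.215.
η < 0 ⇒ inferior good.

-1.215 (inferior good)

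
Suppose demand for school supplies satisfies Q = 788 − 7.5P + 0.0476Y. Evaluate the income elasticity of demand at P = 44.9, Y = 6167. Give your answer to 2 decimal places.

0.39

At P = 44.9, Y = 6167: Q = 744.799.
Holding P constant, ∂Q/∂Y = 0.0476.
η_Y = (∂Q/∂Y)·(Y/Q) = 0.0476 × (6167/744.799) = 0.39.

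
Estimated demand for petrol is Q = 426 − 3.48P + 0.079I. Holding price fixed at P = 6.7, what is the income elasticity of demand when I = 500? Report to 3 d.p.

0.089

At P = 6.7, I = 500: Q = 442.184.
Holding P constant, ∂Q/∂I = 0.079.
η_I = (∂Q/∂I)·(I/Q) = 0.079 × (500/442.184) = 0.089.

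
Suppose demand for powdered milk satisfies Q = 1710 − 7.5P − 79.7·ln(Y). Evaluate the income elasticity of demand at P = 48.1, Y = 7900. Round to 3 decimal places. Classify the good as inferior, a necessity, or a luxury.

-0.126 (inferior good)

At P = 48.1, Y = 7900: Q = 633.973.
Holding P constant, ∂Q/∂Y = -79.7/Y = -0.0100886.
η_Y = (∂Q/∂Y)·(Y/Q) = -0.0100886 × (7900/633.973) = -0.126.
Since η < 0, this is an inferior good.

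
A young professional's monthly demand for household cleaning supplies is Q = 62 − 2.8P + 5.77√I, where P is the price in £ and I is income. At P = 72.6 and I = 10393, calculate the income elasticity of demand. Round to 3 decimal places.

At P = 72.6, I = 10393: Q = 446.949.
Holding P constant, ∂Q/∂I = 5.77/(2√I) = 0.0282993.
η_I = (∂Q/∂I)·(I/Q) = 0.0282993 × (10393/446.949) = 0.658.

0.658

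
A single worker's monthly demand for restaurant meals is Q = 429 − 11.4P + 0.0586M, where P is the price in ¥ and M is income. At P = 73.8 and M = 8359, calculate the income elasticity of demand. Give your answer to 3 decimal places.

At P = 73.8, M = 8359: Q = 77.517.
Holding P constant, ∂Q/∂M = 0.0586.
η_M = (∂Q/∂M)·(M/Q) = 0.0586 × (8359/77.517) = 6.319.

6.319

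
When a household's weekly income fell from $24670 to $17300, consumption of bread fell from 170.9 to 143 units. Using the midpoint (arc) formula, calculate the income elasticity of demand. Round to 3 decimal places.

ΔQ = 143 − 170.9 = -27.9; midpoint Q̄ = (170.9 + 143)/2 = 156.95.
ΔI = 17300 − 24670 = -7370; midpoint Ī = (24670 + 17300)/2 = 20985.
η = (ΔQ/Q̄) ÷ (ΔI/Ī) = (-27.9/156.95) ÷ (-7370/20985) = 0.506.

0.506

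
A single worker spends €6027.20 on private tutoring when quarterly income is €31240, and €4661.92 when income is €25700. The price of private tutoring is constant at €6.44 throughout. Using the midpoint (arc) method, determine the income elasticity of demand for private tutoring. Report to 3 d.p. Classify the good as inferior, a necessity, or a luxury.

1.313 (luxury)

With a constant price, Q₁ = 6027.20/6.44 = 935.901 and Q₂ = 4661.92/6.44 = 723.901 (equivalently, work directly with expenditure since P cancels).
Midpoint %ΔQ = (4661.92 − 6027.20)/5344.56 = -0.25545; midpoint %ΔI = (25700 − 31240)/28470 = -0.19459.
η = -0.25545 / -0.19459 = 1.313.
η > 1 ⇒ luxury.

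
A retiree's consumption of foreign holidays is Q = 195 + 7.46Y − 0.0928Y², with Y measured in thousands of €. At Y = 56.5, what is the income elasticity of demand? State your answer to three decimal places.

At Y = 56.5: Q = 320.2492.
dQ/dY = 7.46 − 0.1856Y = -3.02640.
η = (dQ/dY)·(Y/Q) = -3.02640 × (56.5/320.2492) = -0.534.

-0.534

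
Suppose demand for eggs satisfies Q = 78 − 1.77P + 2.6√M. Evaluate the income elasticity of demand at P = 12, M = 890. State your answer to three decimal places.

At P = 12, M = 890: Q = 134.325.
Holding P constant, ∂Q/∂M = 2.6/(2√M) = 0.0435761.
η_M = (∂Q/∂M)·(M/Q) = 0.0435761 × (890/134.325) = 0.289.

0.289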